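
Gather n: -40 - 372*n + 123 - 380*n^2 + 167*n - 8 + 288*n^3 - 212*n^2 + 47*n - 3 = 288*n^3 - 592*n^2 - 158*n + 72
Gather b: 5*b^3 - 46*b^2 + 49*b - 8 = 5*b^3 - 46*b^2 + 49*b - 8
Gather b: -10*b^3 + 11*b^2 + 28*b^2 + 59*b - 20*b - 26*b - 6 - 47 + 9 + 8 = -10*b^3 + 39*b^2 + 13*b - 36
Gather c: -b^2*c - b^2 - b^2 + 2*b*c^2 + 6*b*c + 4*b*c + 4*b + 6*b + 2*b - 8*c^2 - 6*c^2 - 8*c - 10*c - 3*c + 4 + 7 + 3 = -2*b^2 + 12*b + c^2*(2*b - 14) + c*(-b^2 + 10*b - 21) + 14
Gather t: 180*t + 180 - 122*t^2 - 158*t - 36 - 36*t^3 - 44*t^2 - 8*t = -36*t^3 - 166*t^2 + 14*t + 144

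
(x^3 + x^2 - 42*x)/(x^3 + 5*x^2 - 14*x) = (x - 6)/(x - 2)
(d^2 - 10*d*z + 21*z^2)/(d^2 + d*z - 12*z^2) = (d - 7*z)/(d + 4*z)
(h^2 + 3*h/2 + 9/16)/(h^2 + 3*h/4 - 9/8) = (16*h^2 + 24*h + 9)/(2*(8*h^2 + 6*h - 9))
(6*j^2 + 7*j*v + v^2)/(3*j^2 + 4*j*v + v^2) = (6*j + v)/(3*j + v)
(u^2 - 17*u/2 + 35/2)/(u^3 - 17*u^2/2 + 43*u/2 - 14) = (u - 5)/(u^2 - 5*u + 4)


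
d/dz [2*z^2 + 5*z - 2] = 4*z + 5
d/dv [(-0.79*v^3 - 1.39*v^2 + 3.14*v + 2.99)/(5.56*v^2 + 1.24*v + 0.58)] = (-4.3924*v^4 - 1.9592*v^3 - 20.5566*v^2 - 34.8612*v - 1.8864)/(30.9136*v^4 + 13.7888*v^3 + 7.9872*v^2 + 1.4384*v + 0.3364)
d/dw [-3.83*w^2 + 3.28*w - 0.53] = 3.28 - 7.66*w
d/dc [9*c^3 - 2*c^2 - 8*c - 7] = 27*c^2 - 4*c - 8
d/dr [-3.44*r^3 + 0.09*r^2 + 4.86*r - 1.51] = -10.32*r^2 + 0.18*r + 4.86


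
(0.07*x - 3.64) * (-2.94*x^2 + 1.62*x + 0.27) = -0.2058*x^3 + 10.815*x^2 - 5.8779*x - 0.9828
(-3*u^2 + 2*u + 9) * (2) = -6*u^2 + 4*u + 18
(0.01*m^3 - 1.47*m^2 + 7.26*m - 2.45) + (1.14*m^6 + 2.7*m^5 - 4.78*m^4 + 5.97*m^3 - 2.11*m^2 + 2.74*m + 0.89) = 1.14*m^6 + 2.7*m^5 - 4.78*m^4 + 5.98*m^3 - 3.58*m^2 + 10.0*m - 1.56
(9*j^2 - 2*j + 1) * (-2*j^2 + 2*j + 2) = -18*j^4 + 22*j^3 + 12*j^2 - 2*j + 2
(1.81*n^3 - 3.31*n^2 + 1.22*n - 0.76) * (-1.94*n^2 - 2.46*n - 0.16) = -3.5114*n^5 + 1.9688*n^4 + 5.4862*n^3 - 0.9972*n^2 + 1.6744*n + 0.1216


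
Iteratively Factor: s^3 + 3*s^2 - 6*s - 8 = (s + 4)*(s^2 - s - 2) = (s + 1)*(s + 4)*(s - 2)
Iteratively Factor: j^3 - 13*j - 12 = (j + 3)*(j^2 - 3*j - 4) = (j - 4)*(j + 3)*(j + 1)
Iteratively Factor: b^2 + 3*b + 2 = (b + 2)*(b + 1)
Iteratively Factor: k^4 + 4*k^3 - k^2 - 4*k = (k + 4)*(k^3 - k) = (k - 1)*(k + 4)*(k^2 + k) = k*(k - 1)*(k + 4)*(k + 1)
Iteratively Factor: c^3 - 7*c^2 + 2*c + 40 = (c - 5)*(c^2 - 2*c - 8) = (c - 5)*(c + 2)*(c - 4)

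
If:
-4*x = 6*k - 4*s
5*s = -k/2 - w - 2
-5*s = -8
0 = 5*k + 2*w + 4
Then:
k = 4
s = 8/5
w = -12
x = -22/5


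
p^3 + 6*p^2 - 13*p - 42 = (p - 3)*(p + 2)*(p + 7)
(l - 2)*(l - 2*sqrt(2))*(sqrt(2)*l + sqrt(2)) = sqrt(2)*l^3 - 4*l^2 - sqrt(2)*l^2 - 2*sqrt(2)*l + 4*l + 8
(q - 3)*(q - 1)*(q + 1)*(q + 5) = q^4 + 2*q^3 - 16*q^2 - 2*q + 15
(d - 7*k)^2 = d^2 - 14*d*k + 49*k^2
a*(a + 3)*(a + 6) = a^3 + 9*a^2 + 18*a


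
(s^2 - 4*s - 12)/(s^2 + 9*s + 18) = (s^2 - 4*s - 12)/(s^2 + 9*s + 18)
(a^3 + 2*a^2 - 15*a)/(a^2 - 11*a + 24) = a*(a + 5)/(a - 8)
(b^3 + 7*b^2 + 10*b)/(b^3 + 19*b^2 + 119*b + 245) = b*(b + 2)/(b^2 + 14*b + 49)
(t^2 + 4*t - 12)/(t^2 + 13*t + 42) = (t - 2)/(t + 7)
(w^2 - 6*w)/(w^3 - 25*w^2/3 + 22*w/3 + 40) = 3*w/(3*w^2 - 7*w - 20)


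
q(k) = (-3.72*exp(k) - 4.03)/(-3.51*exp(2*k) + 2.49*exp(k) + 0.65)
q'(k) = (-3.72*exp(k) - 4.03)*(7.02*exp(2*k) - 2.49*exp(k))/(-3.51*exp(2*k) + 2.49*exp(k) + 0.65)^2 - 3.72*exp(k)/(-3.51*exp(2*k) + 2.49*exp(k) + 0.65)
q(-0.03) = 31.94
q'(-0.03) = -545.10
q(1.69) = 0.27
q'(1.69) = -0.36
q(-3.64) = -5.79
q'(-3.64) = 0.35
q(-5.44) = -6.12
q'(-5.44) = 0.07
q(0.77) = 1.17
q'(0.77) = -2.31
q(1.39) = 0.41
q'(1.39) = -0.60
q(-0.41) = -8.59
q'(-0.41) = -19.60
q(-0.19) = -23.01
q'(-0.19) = -214.31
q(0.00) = 20.95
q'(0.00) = -246.39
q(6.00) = 0.00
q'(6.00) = 0.00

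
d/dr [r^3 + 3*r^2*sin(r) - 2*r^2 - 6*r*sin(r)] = 3*r^2*cos(r) + 3*r^2 - 6*sqrt(2)*r*cos(r + pi/4) - 4*r - 6*sin(r)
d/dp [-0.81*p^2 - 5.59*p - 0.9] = -1.62*p - 5.59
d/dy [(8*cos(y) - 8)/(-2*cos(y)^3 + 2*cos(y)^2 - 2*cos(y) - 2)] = 128*(-cos(y)^3 + 2*cos(y)^2 - cos(y) + 1)*sin(y)/(4*sin(y)^2 + 7*cos(y) + cos(3*y))^2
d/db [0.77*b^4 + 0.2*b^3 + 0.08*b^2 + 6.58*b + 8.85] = 3.08*b^3 + 0.6*b^2 + 0.16*b + 6.58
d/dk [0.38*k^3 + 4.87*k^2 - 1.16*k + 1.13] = 1.14*k^2 + 9.74*k - 1.16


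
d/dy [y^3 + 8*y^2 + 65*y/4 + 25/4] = 3*y^2 + 16*y + 65/4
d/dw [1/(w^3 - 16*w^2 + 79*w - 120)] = (-3*w^2 + 32*w - 79)/(w^3 - 16*w^2 + 79*w - 120)^2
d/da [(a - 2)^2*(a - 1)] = (a - 2)*(3*a - 4)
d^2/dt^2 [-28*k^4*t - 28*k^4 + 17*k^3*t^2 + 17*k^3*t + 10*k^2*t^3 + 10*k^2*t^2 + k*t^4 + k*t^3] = 2*k*(17*k^2 + 30*k*t + 10*k + 6*t^2 + 3*t)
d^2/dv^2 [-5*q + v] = 0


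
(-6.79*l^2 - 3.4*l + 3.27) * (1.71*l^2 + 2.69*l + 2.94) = -11.6109*l^4 - 24.0791*l^3 - 23.5169*l^2 - 1.1997*l + 9.6138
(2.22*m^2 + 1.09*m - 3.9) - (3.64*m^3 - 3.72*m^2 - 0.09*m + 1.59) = -3.64*m^3 + 5.94*m^2 + 1.18*m - 5.49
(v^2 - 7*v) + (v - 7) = v^2 - 6*v - 7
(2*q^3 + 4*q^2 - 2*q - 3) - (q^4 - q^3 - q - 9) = -q^4 + 3*q^3 + 4*q^2 - q + 6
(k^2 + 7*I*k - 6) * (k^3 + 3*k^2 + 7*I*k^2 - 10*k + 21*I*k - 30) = k^5 + 3*k^4 + 14*I*k^4 - 65*k^3 + 42*I*k^3 - 195*k^2 - 112*I*k^2 + 60*k - 336*I*k + 180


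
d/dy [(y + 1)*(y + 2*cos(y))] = y - (y + 1)*(2*sin(y) - 1) + 2*cos(y)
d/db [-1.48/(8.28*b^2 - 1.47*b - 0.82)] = (24.5088*b - 2.1756)/(-8.28*b^2 + 1.47*b + 0.82)^2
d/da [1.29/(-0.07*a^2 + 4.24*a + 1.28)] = (0.1806*a - 5.4696)/(-0.07*a^2 + 4.24*a + 1.28)^2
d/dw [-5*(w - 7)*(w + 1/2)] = 65/2 - 10*w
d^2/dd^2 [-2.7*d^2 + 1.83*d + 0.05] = -5.40000000000000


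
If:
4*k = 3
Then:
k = 3/4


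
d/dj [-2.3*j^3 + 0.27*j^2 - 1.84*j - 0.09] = -6.9*j^2 + 0.54*j - 1.84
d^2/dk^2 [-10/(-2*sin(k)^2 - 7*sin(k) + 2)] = 10*(-16*sin(k)^4 - 42*sin(k)^3 - 41*sin(k)^2 + 70*sin(k) + 106)/(7*sin(k) - cos(2*k) - 1)^3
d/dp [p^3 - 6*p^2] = 3*p*(p - 4)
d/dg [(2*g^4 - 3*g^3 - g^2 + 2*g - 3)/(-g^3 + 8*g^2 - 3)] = (-2*g^6 + 32*g^5 - 25*g^4 - 20*g^3 + 2*g^2 + 54*g - 6)/(g^6 - 16*g^5 + 64*g^4 + 6*g^3 - 48*g^2 + 9)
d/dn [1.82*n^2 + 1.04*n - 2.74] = 3.64*n + 1.04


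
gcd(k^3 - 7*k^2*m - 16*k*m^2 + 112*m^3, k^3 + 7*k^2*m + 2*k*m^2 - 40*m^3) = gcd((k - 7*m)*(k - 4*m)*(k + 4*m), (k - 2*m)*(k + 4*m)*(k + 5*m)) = k + 4*m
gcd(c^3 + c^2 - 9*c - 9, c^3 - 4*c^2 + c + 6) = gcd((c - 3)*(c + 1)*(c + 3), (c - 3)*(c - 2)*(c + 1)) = c^2 - 2*c - 3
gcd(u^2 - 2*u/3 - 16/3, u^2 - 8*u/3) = u - 8/3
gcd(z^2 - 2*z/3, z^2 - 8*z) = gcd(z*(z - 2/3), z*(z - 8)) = z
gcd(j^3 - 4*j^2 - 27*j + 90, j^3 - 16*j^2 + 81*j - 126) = j^2 - 9*j + 18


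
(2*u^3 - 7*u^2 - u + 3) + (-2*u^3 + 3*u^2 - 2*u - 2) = -4*u^2 - 3*u + 1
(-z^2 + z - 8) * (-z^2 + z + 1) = z^4 - 2*z^3 + 8*z^2 - 7*z - 8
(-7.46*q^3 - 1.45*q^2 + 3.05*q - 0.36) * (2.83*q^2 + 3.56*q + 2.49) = -21.1118*q^5 - 30.6611*q^4 - 15.1059*q^3 + 6.2287*q^2 + 6.3129*q - 0.8964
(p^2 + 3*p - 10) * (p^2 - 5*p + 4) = p^4 - 2*p^3 - 21*p^2 + 62*p - 40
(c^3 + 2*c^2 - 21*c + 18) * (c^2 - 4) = c^5 + 2*c^4 - 25*c^3 + 10*c^2 + 84*c - 72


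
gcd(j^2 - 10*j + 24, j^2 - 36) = j - 6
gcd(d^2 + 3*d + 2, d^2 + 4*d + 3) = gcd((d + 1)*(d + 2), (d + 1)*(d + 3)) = d + 1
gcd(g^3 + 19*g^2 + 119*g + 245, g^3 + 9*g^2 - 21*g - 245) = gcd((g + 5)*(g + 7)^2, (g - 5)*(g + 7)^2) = g^2 + 14*g + 49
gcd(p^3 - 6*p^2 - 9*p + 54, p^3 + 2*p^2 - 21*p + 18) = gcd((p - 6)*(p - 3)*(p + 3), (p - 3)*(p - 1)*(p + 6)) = p - 3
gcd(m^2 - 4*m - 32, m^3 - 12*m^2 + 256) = m^2 - 4*m - 32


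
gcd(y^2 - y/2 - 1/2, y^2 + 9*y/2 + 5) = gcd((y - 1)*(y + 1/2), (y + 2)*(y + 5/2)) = 1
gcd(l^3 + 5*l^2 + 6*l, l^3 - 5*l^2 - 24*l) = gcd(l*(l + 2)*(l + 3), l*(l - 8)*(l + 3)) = l^2 + 3*l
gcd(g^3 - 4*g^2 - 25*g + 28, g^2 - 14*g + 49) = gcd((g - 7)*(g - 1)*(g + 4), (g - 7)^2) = g - 7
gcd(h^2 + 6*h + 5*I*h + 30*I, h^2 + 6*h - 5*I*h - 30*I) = h + 6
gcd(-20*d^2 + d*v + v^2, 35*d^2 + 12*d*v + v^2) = 5*d + v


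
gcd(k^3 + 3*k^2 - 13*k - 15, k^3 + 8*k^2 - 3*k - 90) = k^2 + 2*k - 15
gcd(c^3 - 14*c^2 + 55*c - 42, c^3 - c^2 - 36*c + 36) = c^2 - 7*c + 6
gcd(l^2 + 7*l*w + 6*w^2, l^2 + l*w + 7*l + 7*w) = l + w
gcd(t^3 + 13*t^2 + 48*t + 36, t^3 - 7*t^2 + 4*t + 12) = t + 1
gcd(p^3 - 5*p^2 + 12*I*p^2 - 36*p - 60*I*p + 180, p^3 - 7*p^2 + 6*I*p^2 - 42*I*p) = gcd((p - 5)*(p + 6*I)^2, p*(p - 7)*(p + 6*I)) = p + 6*I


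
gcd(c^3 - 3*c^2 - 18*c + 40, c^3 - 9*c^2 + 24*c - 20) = c^2 - 7*c + 10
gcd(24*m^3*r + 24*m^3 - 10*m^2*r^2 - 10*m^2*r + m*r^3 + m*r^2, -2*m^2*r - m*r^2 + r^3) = 1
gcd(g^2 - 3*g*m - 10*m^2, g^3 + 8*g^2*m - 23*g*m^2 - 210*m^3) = g - 5*m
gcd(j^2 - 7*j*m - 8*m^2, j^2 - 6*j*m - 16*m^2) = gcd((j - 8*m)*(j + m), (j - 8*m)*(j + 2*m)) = j - 8*m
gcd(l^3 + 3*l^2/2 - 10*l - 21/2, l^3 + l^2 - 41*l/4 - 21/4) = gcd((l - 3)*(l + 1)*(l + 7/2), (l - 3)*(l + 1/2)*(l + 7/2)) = l^2 + l/2 - 21/2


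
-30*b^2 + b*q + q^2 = (-5*b + q)*(6*b + q)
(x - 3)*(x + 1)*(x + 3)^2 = x^4 + 4*x^3 - 6*x^2 - 36*x - 27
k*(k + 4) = k^2 + 4*k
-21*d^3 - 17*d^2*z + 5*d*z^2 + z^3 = (-3*d + z)*(d + z)*(7*d + z)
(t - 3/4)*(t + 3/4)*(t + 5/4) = t^3 + 5*t^2/4 - 9*t/16 - 45/64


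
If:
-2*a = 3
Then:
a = -3/2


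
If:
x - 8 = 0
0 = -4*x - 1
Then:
No Solution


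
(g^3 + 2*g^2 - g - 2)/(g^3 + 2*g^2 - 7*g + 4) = (g^2 + 3*g + 2)/(g^2 + 3*g - 4)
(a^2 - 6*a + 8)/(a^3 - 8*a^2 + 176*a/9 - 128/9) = 9*(a - 2)/(9*a^2 - 36*a + 32)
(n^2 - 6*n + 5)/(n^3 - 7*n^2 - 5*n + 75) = (n - 1)/(n^2 - 2*n - 15)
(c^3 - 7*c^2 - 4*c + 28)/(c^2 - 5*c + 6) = (c^2 - 5*c - 14)/(c - 3)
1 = 1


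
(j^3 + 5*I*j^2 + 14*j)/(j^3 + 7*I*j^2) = (j - 2*I)/j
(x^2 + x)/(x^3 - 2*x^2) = (x + 1)/(x*(x - 2))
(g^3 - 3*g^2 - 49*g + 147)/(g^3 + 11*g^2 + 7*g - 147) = (g - 7)/(g + 7)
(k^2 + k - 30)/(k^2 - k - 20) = (k + 6)/(k + 4)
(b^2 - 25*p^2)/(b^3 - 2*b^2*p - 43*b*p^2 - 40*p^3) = (-b + 5*p)/(-b^2 + 7*b*p + 8*p^2)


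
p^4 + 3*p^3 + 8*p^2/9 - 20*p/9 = p*(p - 2/3)*(p + 5/3)*(p + 2)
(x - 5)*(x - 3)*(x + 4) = x^3 - 4*x^2 - 17*x + 60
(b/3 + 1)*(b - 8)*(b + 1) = b^3/3 - 4*b^2/3 - 29*b/3 - 8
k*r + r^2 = r*(k + r)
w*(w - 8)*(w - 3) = w^3 - 11*w^2 + 24*w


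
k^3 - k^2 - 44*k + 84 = (k - 6)*(k - 2)*(k + 7)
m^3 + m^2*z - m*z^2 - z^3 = (m - z)*(m + z)^2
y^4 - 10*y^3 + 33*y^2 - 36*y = y*(y - 4)*(y - 3)^2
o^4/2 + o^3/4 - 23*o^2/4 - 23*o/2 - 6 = (o/2 + 1)*(o - 4)*(o + 1)*(o + 3/2)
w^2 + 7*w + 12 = (w + 3)*(w + 4)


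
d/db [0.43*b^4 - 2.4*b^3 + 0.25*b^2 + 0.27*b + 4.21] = 1.72*b^3 - 7.2*b^2 + 0.5*b + 0.27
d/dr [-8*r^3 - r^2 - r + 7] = -24*r^2 - 2*r - 1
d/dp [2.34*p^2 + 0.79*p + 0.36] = 4.68*p + 0.79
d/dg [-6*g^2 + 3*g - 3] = 3 - 12*g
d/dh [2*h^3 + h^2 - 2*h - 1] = 6*h^2 + 2*h - 2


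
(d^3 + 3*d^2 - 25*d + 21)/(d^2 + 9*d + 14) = (d^2 - 4*d + 3)/(d + 2)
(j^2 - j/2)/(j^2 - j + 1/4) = 2*j/(2*j - 1)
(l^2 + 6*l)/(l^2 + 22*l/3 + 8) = 3*l/(3*l + 4)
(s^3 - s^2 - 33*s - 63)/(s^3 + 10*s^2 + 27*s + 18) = (s^2 - 4*s - 21)/(s^2 + 7*s + 6)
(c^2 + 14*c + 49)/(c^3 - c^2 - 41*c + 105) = (c + 7)/(c^2 - 8*c + 15)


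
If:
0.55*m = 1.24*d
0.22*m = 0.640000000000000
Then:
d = 1.29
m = 2.91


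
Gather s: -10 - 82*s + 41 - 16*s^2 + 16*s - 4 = -16*s^2 - 66*s + 27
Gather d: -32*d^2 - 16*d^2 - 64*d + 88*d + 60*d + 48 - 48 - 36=-48*d^2 + 84*d - 36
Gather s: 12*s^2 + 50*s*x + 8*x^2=12*s^2 + 50*s*x + 8*x^2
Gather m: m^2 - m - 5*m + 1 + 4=m^2 - 6*m + 5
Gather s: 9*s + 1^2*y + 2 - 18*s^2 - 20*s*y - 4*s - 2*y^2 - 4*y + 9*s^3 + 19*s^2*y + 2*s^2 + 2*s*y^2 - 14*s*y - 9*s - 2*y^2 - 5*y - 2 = 9*s^3 + s^2*(19*y - 16) + s*(2*y^2 - 34*y - 4) - 4*y^2 - 8*y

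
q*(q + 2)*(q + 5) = q^3 + 7*q^2 + 10*q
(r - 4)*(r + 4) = r^2 - 16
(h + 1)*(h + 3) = h^2 + 4*h + 3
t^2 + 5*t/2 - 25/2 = (t - 5/2)*(t + 5)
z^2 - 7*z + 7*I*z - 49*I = (z - 7)*(z + 7*I)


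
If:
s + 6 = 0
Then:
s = -6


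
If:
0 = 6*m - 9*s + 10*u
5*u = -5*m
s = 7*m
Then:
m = 0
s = 0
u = 0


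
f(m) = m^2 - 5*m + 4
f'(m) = 2*m - 5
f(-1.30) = 12.19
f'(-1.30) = -7.60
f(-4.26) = 43.45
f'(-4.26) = -13.52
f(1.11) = -0.32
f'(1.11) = -2.78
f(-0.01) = 4.05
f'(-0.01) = -5.02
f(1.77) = -1.72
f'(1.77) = -1.46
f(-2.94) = 27.34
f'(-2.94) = -10.88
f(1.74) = -1.67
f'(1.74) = -1.52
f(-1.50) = 13.75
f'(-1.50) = -8.00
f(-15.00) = 304.00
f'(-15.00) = -35.00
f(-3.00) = 28.00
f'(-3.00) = -11.00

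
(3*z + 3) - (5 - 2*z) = 5*z - 2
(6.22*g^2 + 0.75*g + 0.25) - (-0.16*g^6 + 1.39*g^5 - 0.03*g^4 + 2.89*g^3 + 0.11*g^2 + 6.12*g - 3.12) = 0.16*g^6 - 1.39*g^5 + 0.03*g^4 - 2.89*g^3 + 6.11*g^2 - 5.37*g + 3.37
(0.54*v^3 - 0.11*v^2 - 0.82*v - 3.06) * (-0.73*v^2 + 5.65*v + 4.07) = -0.3942*v^5 + 3.1313*v^4 + 2.1749*v^3 - 2.8469*v^2 - 20.6264*v - 12.4542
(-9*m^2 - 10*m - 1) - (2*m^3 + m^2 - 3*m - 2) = -2*m^3 - 10*m^2 - 7*m + 1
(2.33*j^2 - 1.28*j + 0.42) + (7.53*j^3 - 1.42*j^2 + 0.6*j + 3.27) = 7.53*j^3 + 0.91*j^2 - 0.68*j + 3.69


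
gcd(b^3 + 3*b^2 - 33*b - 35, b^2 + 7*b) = b + 7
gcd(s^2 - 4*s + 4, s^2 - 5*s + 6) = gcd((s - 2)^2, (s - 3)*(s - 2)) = s - 2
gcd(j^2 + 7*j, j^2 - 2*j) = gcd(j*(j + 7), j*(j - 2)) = j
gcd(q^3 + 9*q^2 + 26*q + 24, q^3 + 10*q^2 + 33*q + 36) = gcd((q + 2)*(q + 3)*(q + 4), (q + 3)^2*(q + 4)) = q^2 + 7*q + 12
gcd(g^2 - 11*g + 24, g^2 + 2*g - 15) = g - 3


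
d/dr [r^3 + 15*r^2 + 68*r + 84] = 3*r^2 + 30*r + 68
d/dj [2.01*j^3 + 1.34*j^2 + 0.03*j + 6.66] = 6.03*j^2 + 2.68*j + 0.03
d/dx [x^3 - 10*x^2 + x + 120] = 3*x^2 - 20*x + 1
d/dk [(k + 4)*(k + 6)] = 2*k + 10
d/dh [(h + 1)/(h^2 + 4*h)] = (h*(h + 4) - 2*(h + 1)*(h + 2))/(h^2*(h + 4)^2)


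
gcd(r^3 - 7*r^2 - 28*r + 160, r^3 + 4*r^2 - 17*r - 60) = r^2 + r - 20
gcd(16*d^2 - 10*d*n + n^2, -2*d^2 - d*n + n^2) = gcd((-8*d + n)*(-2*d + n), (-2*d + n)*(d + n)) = 2*d - n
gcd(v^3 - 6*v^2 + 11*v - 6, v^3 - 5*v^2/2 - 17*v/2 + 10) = v - 1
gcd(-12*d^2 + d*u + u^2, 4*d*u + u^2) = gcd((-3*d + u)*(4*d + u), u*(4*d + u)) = 4*d + u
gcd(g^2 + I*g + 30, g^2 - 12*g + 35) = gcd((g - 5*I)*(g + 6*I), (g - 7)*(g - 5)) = 1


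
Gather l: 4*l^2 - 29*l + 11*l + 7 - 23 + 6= 4*l^2 - 18*l - 10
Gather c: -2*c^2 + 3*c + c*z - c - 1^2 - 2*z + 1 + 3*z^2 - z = -2*c^2 + c*(z + 2) + 3*z^2 - 3*z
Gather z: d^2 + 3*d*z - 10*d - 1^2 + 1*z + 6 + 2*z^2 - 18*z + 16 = d^2 - 10*d + 2*z^2 + z*(3*d - 17) + 21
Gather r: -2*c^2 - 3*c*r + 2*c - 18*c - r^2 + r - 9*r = -2*c^2 - 16*c - r^2 + r*(-3*c - 8)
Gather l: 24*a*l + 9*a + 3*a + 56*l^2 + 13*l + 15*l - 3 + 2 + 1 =12*a + 56*l^2 + l*(24*a + 28)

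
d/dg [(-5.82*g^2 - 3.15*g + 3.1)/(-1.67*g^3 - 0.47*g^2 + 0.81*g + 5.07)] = (-9.7194*g^4 - 10.521*g^3 + 9.3363*g^2 - 56.1008*g - 18.4815)/(2.7889*g^6 + 1.5698*g^5 - 2.4845*g^4 - 17.6952*g^3 - 4.1097*g^2 + 8.2134*g + 25.7049)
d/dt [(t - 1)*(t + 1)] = 2*t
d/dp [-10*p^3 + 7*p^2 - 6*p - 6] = -30*p^2 + 14*p - 6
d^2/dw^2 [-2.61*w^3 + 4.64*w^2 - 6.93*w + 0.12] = 9.28 - 15.66*w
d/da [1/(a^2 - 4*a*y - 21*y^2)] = 2*(-a + 2*y)/(-a^2 + 4*a*y + 21*y^2)^2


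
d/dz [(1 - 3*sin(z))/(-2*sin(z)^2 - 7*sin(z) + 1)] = (-6*sin(z)^2 + 4*sin(z) + 4)*cos(z)/(7*sin(z) - cos(2*z))^2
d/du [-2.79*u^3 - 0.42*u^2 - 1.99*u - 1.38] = -8.37*u^2 - 0.84*u - 1.99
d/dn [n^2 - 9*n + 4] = 2*n - 9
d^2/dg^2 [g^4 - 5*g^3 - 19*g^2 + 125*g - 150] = 12*g^2 - 30*g - 38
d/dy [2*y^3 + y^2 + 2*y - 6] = 6*y^2 + 2*y + 2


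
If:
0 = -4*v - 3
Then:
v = -3/4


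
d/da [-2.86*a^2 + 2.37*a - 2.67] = 2.37 - 5.72*a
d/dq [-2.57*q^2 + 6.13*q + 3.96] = 6.13 - 5.14*q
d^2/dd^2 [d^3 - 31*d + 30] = 6*d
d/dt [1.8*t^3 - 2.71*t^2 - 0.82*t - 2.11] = 5.4*t^2 - 5.42*t - 0.82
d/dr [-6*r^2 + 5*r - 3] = 5 - 12*r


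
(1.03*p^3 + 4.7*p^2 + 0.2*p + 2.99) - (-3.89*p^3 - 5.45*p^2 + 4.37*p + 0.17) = 4.92*p^3 + 10.15*p^2 - 4.17*p + 2.82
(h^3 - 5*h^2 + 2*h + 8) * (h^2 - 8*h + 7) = h^5 - 13*h^4 + 49*h^3 - 43*h^2 - 50*h + 56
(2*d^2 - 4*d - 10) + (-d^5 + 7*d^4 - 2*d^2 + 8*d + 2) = -d^5 + 7*d^4 + 4*d - 8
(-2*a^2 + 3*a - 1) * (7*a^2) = -14*a^4 + 21*a^3 - 7*a^2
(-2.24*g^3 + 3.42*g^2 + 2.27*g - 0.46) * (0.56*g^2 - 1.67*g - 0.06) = -1.2544*g^5 + 5.656*g^4 - 4.3058*g^3 - 4.2537*g^2 + 0.632*g + 0.0276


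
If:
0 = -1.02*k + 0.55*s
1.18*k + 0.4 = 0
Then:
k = -0.34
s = -0.63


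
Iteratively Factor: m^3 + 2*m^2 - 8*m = (m - 2)*(m^2 + 4*m) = (m - 2)*(m + 4)*(m)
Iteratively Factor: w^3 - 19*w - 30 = (w - 5)*(w^2 + 5*w + 6) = (w - 5)*(w + 3)*(w + 2)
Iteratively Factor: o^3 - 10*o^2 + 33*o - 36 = (o - 3)*(o^2 - 7*o + 12) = (o - 3)^2*(o - 4)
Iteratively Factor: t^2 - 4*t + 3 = (t - 3)*(t - 1)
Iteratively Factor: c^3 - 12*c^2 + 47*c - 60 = (c - 3)*(c^2 - 9*c + 20) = (c - 5)*(c - 3)*(c - 4)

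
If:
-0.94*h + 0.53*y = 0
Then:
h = 0.563829787234043*y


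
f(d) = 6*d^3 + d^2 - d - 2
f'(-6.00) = 635.00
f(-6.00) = -1256.00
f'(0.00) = -1.00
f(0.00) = -2.00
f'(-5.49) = 530.54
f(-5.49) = -959.18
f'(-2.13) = 76.40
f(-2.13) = -53.31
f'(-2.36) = 94.53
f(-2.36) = -72.94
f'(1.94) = 70.62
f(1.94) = 43.63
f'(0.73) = 10.05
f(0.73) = 0.14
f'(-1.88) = 58.86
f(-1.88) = -36.45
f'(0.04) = -0.89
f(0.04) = -2.04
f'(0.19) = 0.03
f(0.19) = -2.11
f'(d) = 18*d^2 + 2*d - 1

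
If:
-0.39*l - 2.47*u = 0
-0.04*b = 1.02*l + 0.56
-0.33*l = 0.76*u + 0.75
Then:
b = 77.07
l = -3.57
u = 0.56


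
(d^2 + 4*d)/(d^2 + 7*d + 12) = d/(d + 3)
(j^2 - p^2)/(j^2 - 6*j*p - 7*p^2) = (-j + p)/(-j + 7*p)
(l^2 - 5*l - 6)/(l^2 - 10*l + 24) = (l + 1)/(l - 4)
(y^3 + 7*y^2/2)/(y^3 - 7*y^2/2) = (2*y + 7)/(2*y - 7)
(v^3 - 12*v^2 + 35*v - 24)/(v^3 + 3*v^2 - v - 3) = (v^2 - 11*v + 24)/(v^2 + 4*v + 3)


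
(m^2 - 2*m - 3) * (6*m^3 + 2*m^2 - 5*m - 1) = 6*m^5 - 10*m^4 - 27*m^3 + 3*m^2 + 17*m + 3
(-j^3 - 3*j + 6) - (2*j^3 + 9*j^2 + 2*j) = -3*j^3 - 9*j^2 - 5*j + 6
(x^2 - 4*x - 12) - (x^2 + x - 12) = -5*x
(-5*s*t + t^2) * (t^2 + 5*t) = -5*s*t^3 - 25*s*t^2 + t^4 + 5*t^3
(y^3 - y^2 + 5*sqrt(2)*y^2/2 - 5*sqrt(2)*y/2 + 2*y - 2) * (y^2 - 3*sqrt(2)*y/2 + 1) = y^5 - y^4 + sqrt(2)*y^4 - 9*y^3/2 - sqrt(2)*y^3 - sqrt(2)*y^2/2 + 9*y^2/2 + sqrt(2)*y/2 + 2*y - 2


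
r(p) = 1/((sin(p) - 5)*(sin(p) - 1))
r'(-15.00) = -0.06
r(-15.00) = 0.11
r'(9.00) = -0.65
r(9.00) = 0.37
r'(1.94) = -19.86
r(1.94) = 3.65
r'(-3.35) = -0.38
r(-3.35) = 0.26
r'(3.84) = -0.06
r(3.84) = 0.11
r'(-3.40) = -0.43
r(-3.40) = 0.28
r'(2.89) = -0.42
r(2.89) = 0.28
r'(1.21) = 21.29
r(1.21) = 3.82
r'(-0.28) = 0.14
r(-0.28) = 0.15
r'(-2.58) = -0.08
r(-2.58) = 0.12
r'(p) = -cos(p)/((sin(p) - 5)*(sin(p) - 1)^2) - cos(p)/((sin(p) - 5)^2*(sin(p) - 1)) = 2*(3 - sin(p))*cos(p)/((sin(p) - 5)^2*(sin(p) - 1)^2)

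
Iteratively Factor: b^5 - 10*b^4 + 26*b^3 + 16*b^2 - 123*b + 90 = (b - 5)*(b^4 - 5*b^3 + b^2 + 21*b - 18) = (b - 5)*(b - 1)*(b^3 - 4*b^2 - 3*b + 18) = (b - 5)*(b - 1)*(b + 2)*(b^2 - 6*b + 9) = (b - 5)*(b - 3)*(b - 1)*(b + 2)*(b - 3)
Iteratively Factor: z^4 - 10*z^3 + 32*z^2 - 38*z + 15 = (z - 1)*(z^3 - 9*z^2 + 23*z - 15) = (z - 1)^2*(z^2 - 8*z + 15) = (z - 3)*(z - 1)^2*(z - 5)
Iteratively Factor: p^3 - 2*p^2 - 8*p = (p)*(p^2 - 2*p - 8) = p*(p + 2)*(p - 4)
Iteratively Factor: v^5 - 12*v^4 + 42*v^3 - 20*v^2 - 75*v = (v)*(v^4 - 12*v^3 + 42*v^2 - 20*v - 75) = v*(v - 5)*(v^3 - 7*v^2 + 7*v + 15) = v*(v - 5)^2*(v^2 - 2*v - 3) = v*(v - 5)^2*(v + 1)*(v - 3)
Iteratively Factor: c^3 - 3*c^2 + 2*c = (c)*(c^2 - 3*c + 2) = c*(c - 2)*(c - 1)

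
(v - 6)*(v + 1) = v^2 - 5*v - 6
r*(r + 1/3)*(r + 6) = r^3 + 19*r^2/3 + 2*r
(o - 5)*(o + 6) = o^2 + o - 30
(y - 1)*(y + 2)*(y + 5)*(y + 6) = y^4 + 12*y^3 + 39*y^2 + 8*y - 60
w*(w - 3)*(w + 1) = w^3 - 2*w^2 - 3*w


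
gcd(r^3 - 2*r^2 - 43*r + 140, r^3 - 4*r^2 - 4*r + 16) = r - 4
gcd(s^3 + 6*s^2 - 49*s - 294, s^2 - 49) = s^2 - 49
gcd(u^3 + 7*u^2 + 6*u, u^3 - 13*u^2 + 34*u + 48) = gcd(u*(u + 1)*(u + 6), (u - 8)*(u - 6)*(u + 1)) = u + 1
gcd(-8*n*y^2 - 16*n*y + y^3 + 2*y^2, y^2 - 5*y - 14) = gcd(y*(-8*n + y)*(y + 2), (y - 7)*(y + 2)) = y + 2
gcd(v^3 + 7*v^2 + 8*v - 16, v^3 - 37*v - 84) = v + 4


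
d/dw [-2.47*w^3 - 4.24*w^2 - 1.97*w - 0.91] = -7.41*w^2 - 8.48*w - 1.97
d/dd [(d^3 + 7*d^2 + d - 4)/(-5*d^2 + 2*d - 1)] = (-5*d^4 + 4*d^3 + 16*d^2 - 54*d + 7)/(25*d^4 - 20*d^3 + 14*d^2 - 4*d + 1)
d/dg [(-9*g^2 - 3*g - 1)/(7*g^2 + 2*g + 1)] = (3*g^2 - 4*g - 1)/(49*g^4 + 28*g^3 + 18*g^2 + 4*g + 1)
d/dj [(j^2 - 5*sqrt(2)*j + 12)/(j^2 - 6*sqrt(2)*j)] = (-sqrt(2)*j^2 - 24*j + 72*sqrt(2))/(j^2*(j^2 - 12*sqrt(2)*j + 72))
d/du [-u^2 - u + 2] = -2*u - 1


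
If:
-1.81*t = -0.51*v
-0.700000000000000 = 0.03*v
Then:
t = -6.57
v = -23.33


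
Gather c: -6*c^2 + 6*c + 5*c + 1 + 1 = -6*c^2 + 11*c + 2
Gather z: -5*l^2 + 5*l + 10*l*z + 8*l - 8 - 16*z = -5*l^2 + 13*l + z*(10*l - 16) - 8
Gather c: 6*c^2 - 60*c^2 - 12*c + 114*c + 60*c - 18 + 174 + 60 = -54*c^2 + 162*c + 216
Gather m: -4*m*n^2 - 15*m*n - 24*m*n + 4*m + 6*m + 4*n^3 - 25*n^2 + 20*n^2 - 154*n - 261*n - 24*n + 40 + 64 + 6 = m*(-4*n^2 - 39*n + 10) + 4*n^3 - 5*n^2 - 439*n + 110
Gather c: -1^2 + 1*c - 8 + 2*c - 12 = 3*c - 21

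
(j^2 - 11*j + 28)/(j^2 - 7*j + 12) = (j - 7)/(j - 3)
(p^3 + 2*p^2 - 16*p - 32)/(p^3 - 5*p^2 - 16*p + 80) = (p + 2)/(p - 5)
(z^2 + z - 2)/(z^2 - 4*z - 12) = (z - 1)/(z - 6)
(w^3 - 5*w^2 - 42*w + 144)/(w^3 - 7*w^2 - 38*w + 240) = (w - 3)/(w - 5)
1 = 1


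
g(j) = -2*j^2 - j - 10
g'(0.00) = -1.00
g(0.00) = -10.00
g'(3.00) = -13.00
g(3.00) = -31.00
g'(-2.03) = 7.12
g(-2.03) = -16.21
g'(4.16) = -17.64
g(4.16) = -48.77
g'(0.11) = -1.44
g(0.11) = -10.13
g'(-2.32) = 8.28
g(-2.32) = -18.44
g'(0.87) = -4.48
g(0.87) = -12.38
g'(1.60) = -7.40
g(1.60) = -16.72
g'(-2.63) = 9.52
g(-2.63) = -21.20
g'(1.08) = -5.32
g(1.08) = -13.41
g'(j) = -4*j - 1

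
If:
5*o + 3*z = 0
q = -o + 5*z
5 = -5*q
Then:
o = 3/28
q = -1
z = -5/28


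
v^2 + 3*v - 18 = (v - 3)*(v + 6)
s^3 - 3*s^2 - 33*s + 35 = (s - 7)*(s - 1)*(s + 5)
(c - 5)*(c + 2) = c^2 - 3*c - 10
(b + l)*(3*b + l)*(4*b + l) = 12*b^3 + 19*b^2*l + 8*b*l^2 + l^3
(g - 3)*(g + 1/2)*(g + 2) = g^3 - g^2/2 - 13*g/2 - 3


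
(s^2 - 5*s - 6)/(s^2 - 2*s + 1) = (s^2 - 5*s - 6)/(s^2 - 2*s + 1)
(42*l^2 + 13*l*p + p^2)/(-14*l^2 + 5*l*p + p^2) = (6*l + p)/(-2*l + p)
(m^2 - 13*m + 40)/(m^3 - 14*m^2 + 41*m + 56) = (m - 5)/(m^2 - 6*m - 7)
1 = 1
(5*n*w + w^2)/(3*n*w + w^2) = (5*n + w)/(3*n + w)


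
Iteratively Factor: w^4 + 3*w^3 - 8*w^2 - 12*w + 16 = (w - 2)*(w^3 + 5*w^2 + 2*w - 8) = (w - 2)*(w - 1)*(w^2 + 6*w + 8) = (w - 2)*(w - 1)*(w + 4)*(w + 2)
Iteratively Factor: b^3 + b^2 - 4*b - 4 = (b - 2)*(b^2 + 3*b + 2) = (b - 2)*(b + 2)*(b + 1)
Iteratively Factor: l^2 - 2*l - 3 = (l - 3)*(l + 1)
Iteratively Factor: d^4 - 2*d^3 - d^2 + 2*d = (d)*(d^3 - 2*d^2 - d + 2) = d*(d + 1)*(d^2 - 3*d + 2) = d*(d - 1)*(d + 1)*(d - 2)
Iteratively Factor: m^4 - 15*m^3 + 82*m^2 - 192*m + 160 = (m - 4)*(m^3 - 11*m^2 + 38*m - 40) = (m - 4)^2*(m^2 - 7*m + 10) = (m - 4)^2*(m - 2)*(m - 5)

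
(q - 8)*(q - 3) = q^2 - 11*q + 24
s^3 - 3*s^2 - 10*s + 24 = (s - 4)*(s - 2)*(s + 3)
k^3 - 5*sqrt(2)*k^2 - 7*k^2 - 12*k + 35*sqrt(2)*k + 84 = (k - 7)*(k - 6*sqrt(2))*(k + sqrt(2))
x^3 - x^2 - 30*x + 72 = (x - 4)*(x - 3)*(x + 6)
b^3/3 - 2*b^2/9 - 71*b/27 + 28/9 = (b/3 + 1)*(b - 7/3)*(b - 4/3)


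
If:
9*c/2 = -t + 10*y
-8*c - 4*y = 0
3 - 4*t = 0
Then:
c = -3/98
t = 3/4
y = 3/49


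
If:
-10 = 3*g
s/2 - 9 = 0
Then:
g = -10/3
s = 18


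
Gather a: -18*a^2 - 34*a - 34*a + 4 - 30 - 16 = -18*a^2 - 68*a - 42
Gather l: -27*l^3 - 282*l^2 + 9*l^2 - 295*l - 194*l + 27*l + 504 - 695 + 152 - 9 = -27*l^3 - 273*l^2 - 462*l - 48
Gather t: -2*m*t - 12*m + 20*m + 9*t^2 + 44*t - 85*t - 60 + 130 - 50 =8*m + 9*t^2 + t*(-2*m - 41) + 20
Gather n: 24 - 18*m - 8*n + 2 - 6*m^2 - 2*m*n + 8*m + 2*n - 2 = -6*m^2 - 10*m + n*(-2*m - 6) + 24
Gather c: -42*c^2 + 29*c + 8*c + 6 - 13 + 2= -42*c^2 + 37*c - 5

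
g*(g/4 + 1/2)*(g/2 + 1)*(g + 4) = g^4/8 + g^3 + 5*g^2/2 + 2*g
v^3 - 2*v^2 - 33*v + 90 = (v - 5)*(v - 3)*(v + 6)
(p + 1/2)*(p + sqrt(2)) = p^2 + p/2 + sqrt(2)*p + sqrt(2)/2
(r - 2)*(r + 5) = r^2 + 3*r - 10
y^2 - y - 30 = (y - 6)*(y + 5)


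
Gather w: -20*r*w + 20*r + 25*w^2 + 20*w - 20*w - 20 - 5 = -20*r*w + 20*r + 25*w^2 - 25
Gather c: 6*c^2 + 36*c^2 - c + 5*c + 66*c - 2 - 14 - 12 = 42*c^2 + 70*c - 28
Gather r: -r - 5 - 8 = -r - 13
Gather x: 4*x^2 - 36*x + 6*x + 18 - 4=4*x^2 - 30*x + 14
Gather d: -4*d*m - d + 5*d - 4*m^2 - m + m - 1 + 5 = d*(4 - 4*m) - 4*m^2 + 4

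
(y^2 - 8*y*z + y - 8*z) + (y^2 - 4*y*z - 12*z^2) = 2*y^2 - 12*y*z + y - 12*z^2 - 8*z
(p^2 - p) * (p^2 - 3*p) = p^4 - 4*p^3 + 3*p^2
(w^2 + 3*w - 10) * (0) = 0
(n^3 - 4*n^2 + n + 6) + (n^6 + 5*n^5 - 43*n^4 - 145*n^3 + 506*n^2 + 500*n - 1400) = n^6 + 5*n^5 - 43*n^4 - 144*n^3 + 502*n^2 + 501*n - 1394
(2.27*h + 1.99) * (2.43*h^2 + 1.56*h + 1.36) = 5.5161*h^3 + 8.3769*h^2 + 6.1916*h + 2.7064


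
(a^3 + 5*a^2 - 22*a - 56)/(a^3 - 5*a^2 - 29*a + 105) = (a^3 + 5*a^2 - 22*a - 56)/(a^3 - 5*a^2 - 29*a + 105)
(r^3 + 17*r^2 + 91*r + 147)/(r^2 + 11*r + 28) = (r^2 + 10*r + 21)/(r + 4)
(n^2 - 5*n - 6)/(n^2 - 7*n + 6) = (n + 1)/(n - 1)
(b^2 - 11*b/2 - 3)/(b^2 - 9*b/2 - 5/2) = (b - 6)/(b - 5)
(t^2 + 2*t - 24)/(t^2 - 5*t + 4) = (t + 6)/(t - 1)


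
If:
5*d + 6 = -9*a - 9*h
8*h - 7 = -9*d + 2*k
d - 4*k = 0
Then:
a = 73*k/36 - 37/24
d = 4*k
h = 7/8 - 17*k/4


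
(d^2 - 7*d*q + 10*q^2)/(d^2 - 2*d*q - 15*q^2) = (d - 2*q)/(d + 3*q)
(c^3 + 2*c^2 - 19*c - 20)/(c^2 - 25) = (c^2 - 3*c - 4)/(c - 5)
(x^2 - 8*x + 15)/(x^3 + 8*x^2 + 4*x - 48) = (x^2 - 8*x + 15)/(x^3 + 8*x^2 + 4*x - 48)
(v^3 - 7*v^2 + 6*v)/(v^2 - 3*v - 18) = v*(v - 1)/(v + 3)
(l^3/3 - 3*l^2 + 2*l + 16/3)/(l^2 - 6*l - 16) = (l^2 - l - 2)/(3*(l + 2))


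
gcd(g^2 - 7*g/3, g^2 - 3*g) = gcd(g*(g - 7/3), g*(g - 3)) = g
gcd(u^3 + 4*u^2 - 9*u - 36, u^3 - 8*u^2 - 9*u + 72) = u^2 - 9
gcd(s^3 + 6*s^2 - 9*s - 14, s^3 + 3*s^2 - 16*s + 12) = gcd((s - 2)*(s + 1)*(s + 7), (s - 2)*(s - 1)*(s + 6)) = s - 2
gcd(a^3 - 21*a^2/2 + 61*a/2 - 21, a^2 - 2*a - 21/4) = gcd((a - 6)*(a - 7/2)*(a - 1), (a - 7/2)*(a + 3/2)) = a - 7/2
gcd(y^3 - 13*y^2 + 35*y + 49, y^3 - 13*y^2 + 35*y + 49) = y^3 - 13*y^2 + 35*y + 49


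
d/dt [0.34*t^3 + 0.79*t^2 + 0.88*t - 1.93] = 1.02*t^2 + 1.58*t + 0.88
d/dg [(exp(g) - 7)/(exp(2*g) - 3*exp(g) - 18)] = (-(exp(g) - 7)*(2*exp(g) - 3) + exp(2*g) - 3*exp(g) - 18)*exp(g)/(-exp(2*g) + 3*exp(g) + 18)^2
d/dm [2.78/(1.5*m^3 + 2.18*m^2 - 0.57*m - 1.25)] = (-12.51*m^2 - 12.1208*m + 1.5846)/(1.5*m^3 + 2.18*m^2 - 0.57*m - 1.25)^2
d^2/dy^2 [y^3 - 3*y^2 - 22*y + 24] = 6*y - 6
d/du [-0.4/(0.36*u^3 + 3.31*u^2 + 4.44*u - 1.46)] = (0.432*u^2 + 2.648*u + 1.776)/(0.36*u^3 + 3.31*u^2 + 4.44*u - 1.46)^2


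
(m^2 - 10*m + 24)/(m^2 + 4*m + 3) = (m^2 - 10*m + 24)/(m^2 + 4*m + 3)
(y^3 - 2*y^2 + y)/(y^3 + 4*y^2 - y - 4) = y*(y - 1)/(y^2 + 5*y + 4)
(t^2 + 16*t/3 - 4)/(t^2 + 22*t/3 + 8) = (3*t - 2)/(3*t + 4)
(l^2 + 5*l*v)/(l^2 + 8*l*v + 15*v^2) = l/(l + 3*v)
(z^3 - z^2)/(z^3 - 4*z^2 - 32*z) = z*(1 - z)/(-z^2 + 4*z + 32)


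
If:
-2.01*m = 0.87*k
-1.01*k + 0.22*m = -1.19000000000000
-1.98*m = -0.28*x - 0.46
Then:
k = 1.08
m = -0.47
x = -4.94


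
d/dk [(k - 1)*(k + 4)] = 2*k + 3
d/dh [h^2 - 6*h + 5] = 2*h - 6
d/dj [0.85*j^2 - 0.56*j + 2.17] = 1.7*j - 0.56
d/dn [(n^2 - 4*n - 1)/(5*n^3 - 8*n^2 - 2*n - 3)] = (-5*n^4 + 40*n^3 - 19*n^2 - 22*n + 10)/(25*n^6 - 80*n^5 + 44*n^4 + 2*n^3 + 52*n^2 + 12*n + 9)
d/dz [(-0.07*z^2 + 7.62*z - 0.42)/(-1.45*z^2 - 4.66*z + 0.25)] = (11.3752*z^2 - 1.25299999999999*z - 0.0522)/(2.1025*z^4 + 13.514*z^3 + 20.9906*z^2 - 2.33*z + 0.0625)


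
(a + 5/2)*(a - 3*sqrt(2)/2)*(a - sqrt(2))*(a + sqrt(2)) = a^4 - 3*sqrt(2)*a^3/2 + 5*a^3/2 - 15*sqrt(2)*a^2/4 - 2*a^2 - 5*a + 3*sqrt(2)*a + 15*sqrt(2)/2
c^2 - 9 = (c - 3)*(c + 3)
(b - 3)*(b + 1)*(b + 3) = b^3 + b^2 - 9*b - 9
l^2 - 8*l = l*(l - 8)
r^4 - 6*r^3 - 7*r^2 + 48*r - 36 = (r - 6)*(r - 2)*(r - 1)*(r + 3)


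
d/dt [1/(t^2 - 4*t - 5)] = 2*(2 - t)/(-t^2 + 4*t + 5)^2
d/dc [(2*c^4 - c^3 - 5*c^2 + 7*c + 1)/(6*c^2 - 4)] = (12*c^5 - 3*c^4 - 16*c^3 - 15*c^2 + 14*c - 14)/(2*(9*c^4 - 12*c^2 + 4))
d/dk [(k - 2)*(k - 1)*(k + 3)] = 3*k^2 - 7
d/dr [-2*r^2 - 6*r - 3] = -4*r - 6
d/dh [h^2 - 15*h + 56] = 2*h - 15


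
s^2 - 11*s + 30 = (s - 6)*(s - 5)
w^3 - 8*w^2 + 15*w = w*(w - 5)*(w - 3)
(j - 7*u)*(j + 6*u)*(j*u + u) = j^3*u - j^2*u^2 + j^2*u - 42*j*u^3 - j*u^2 - 42*u^3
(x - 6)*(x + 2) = x^2 - 4*x - 12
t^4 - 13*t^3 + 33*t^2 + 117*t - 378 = (t - 7)*(t - 6)*(t - 3)*(t + 3)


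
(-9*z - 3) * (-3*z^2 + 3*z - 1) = 27*z^3 - 18*z^2 + 3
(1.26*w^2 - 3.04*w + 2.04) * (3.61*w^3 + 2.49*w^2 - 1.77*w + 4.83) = 4.5486*w^5 - 7.837*w^4 - 2.4354*w^3 + 16.5462*w^2 - 18.294*w + 9.8532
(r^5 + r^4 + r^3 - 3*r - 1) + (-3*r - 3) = r^5 + r^4 + r^3 - 6*r - 4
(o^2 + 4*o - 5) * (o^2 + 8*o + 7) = o^4 + 12*o^3 + 34*o^2 - 12*o - 35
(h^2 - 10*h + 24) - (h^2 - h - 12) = 36 - 9*h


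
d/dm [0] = 0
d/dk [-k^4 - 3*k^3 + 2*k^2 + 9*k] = -4*k^3 - 9*k^2 + 4*k + 9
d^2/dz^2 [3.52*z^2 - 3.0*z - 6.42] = 7.04000000000000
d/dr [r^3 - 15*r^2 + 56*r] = 3*r^2 - 30*r + 56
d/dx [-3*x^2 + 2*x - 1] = 2 - 6*x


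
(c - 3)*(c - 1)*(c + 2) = c^3 - 2*c^2 - 5*c + 6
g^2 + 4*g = g*(g + 4)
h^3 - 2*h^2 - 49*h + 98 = (h - 7)*(h - 2)*(h + 7)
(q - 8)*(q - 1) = q^2 - 9*q + 8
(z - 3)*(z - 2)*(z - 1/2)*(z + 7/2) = z^4 - 2*z^3 - 43*z^2/4 + 107*z/4 - 21/2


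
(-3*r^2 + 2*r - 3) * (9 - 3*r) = 9*r^3 - 33*r^2 + 27*r - 27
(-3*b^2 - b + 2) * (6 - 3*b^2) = 9*b^4 + 3*b^3 - 24*b^2 - 6*b + 12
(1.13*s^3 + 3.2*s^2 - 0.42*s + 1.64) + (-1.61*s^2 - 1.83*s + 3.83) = 1.13*s^3 + 1.59*s^2 - 2.25*s + 5.47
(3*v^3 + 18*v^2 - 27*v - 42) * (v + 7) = 3*v^4 + 39*v^3 + 99*v^2 - 231*v - 294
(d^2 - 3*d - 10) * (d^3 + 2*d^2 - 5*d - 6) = d^5 - d^4 - 21*d^3 - 11*d^2 + 68*d + 60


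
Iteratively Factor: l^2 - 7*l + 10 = (l - 2)*(l - 5)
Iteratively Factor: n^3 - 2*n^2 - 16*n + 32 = (n + 4)*(n^2 - 6*n + 8) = (n - 2)*(n + 4)*(n - 4)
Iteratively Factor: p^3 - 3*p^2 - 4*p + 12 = (p - 2)*(p^2 - p - 6) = (p - 3)*(p - 2)*(p + 2)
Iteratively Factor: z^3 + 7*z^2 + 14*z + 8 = (z + 1)*(z^2 + 6*z + 8) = (z + 1)*(z + 4)*(z + 2)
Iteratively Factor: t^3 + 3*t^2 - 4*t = (t)*(t^2 + 3*t - 4) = t*(t - 1)*(t + 4)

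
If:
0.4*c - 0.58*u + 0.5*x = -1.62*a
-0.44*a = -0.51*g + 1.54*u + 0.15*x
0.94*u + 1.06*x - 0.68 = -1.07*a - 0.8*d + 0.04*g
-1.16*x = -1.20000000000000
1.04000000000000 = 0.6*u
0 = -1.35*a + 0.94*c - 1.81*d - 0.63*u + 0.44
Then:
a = 1.64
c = -5.43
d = -4.41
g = 6.96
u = 1.73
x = 1.03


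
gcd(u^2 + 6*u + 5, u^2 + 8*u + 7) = u + 1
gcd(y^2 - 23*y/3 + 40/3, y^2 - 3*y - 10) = y - 5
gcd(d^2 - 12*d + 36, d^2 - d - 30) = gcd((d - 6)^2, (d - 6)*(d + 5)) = d - 6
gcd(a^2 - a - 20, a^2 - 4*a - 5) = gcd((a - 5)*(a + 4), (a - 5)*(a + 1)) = a - 5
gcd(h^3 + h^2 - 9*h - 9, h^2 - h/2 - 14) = 1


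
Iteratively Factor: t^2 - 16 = (t + 4)*(t - 4)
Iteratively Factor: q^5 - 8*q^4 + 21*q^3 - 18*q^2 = (q - 3)*(q^4 - 5*q^3 + 6*q^2) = q*(q - 3)*(q^3 - 5*q^2 + 6*q) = q*(q - 3)^2*(q^2 - 2*q) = q*(q - 3)^2*(q - 2)*(q)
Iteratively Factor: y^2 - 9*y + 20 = (y - 5)*(y - 4)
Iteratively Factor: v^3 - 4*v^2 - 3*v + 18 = (v - 3)*(v^2 - v - 6) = (v - 3)*(v + 2)*(v - 3)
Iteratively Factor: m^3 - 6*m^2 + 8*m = (m - 2)*(m^2 - 4*m) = m*(m - 2)*(m - 4)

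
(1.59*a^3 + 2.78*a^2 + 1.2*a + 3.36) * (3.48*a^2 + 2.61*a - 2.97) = 5.5332*a^5 + 13.8243*a^4 + 6.7095*a^3 + 6.5682*a^2 + 5.2056*a - 9.9792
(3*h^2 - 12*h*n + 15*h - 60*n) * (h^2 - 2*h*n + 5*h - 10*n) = 3*h^4 - 18*h^3*n + 30*h^3 + 24*h^2*n^2 - 180*h^2*n + 75*h^2 + 240*h*n^2 - 450*h*n + 600*n^2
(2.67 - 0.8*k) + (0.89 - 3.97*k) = 3.56 - 4.77*k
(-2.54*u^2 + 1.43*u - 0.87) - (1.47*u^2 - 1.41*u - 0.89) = -4.01*u^2 + 2.84*u + 0.02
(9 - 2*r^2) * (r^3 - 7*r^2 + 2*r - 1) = -2*r^5 + 14*r^4 + 5*r^3 - 61*r^2 + 18*r - 9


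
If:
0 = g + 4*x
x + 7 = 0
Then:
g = 28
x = -7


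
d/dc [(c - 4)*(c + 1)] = 2*c - 3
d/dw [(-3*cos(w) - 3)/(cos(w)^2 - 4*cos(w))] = 3*(-sin(w) + 4*sin(w)/cos(w)^2 - 2*tan(w))/(cos(w) - 4)^2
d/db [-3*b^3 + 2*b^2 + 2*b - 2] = -9*b^2 + 4*b + 2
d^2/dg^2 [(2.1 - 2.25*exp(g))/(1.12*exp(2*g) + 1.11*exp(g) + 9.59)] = (-2.8224*exp(4*g) + 13.33416*exp(3*g) + 152.83296*exp(2*g) - 63.684285*exp(g) - 229.282515)*exp(g)/(1.404928*exp(6*g) + 4.177152*exp(5*g) + 40.228944*exp(4*g) + 72.901359*exp(3*g) + 344.460333*exp(2*g) + 306.253773*exp(g) + 881.974079)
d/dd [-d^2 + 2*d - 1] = 2 - 2*d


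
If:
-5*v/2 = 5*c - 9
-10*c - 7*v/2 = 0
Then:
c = -21/5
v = 12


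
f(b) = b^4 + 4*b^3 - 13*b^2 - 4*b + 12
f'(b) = 4*b^3 + 12*b^2 - 26*b - 4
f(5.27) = 986.66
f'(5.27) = 777.71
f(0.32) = 9.53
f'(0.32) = -10.96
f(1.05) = -0.69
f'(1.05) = -13.44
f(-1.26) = -9.08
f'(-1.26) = 39.81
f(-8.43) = 1775.79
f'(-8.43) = -1328.35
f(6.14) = 1844.51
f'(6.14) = 1214.66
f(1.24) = -2.96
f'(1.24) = -10.16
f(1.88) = -2.40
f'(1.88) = 16.11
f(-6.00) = 0.00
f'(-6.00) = -280.00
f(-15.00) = 34272.00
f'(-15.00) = -10414.00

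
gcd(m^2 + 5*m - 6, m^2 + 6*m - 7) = m - 1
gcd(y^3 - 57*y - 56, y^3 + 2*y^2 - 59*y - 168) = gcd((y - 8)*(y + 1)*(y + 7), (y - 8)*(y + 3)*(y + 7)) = y^2 - y - 56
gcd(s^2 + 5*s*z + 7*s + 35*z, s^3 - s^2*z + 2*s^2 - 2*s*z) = 1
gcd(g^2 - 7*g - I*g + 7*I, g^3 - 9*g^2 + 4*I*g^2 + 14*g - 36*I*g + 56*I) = g - 7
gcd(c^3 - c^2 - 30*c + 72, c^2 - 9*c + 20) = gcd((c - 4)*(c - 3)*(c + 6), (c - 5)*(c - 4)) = c - 4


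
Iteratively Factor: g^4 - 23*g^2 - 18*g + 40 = (g + 2)*(g^3 - 2*g^2 - 19*g + 20) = (g - 1)*(g + 2)*(g^2 - g - 20) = (g - 5)*(g - 1)*(g + 2)*(g + 4)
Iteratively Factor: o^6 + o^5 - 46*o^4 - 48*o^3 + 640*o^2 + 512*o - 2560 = (o - 2)*(o^5 + 3*o^4 - 40*o^3 - 128*o^2 + 384*o + 1280) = (o - 5)*(o - 2)*(o^4 + 8*o^3 - 128*o - 256) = (o - 5)*(o - 2)*(o + 4)*(o^3 + 4*o^2 - 16*o - 64) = (o - 5)*(o - 4)*(o - 2)*(o + 4)*(o^2 + 8*o + 16) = (o - 5)*(o - 4)*(o - 2)*(o + 4)^2*(o + 4)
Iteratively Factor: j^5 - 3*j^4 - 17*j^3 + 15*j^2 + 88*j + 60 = (j - 5)*(j^4 + 2*j^3 - 7*j^2 - 20*j - 12) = (j - 5)*(j + 2)*(j^3 - 7*j - 6) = (j - 5)*(j + 2)^2*(j^2 - 2*j - 3) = (j - 5)*(j + 1)*(j + 2)^2*(j - 3)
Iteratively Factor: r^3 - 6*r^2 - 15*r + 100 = (r - 5)*(r^2 - r - 20) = (r - 5)*(r + 4)*(r - 5)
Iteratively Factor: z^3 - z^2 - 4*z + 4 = (z - 2)*(z^2 + z - 2) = (z - 2)*(z + 2)*(z - 1)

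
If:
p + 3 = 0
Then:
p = -3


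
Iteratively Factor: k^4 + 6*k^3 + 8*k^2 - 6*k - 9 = (k - 1)*(k^3 + 7*k^2 + 15*k + 9) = (k - 1)*(k + 3)*(k^2 + 4*k + 3) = (k - 1)*(k + 3)^2*(k + 1)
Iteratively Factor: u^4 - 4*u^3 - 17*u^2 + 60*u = (u + 4)*(u^3 - 8*u^2 + 15*u) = (u - 5)*(u + 4)*(u^2 - 3*u) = (u - 5)*(u - 3)*(u + 4)*(u)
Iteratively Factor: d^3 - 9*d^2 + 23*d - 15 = (d - 1)*(d^2 - 8*d + 15) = (d - 3)*(d - 1)*(d - 5)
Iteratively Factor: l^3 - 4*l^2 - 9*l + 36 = (l - 4)*(l^2 - 9) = (l - 4)*(l - 3)*(l + 3)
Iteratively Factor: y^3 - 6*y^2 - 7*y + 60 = (y + 3)*(y^2 - 9*y + 20) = (y - 5)*(y + 3)*(y - 4)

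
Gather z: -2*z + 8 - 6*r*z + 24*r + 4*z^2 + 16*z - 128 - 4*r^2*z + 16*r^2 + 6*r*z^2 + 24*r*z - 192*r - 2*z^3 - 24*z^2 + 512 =16*r^2 - 168*r - 2*z^3 + z^2*(6*r - 20) + z*(-4*r^2 + 18*r + 14) + 392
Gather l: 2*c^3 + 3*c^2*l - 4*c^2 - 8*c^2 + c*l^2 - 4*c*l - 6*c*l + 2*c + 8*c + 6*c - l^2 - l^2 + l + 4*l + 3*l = 2*c^3 - 12*c^2 + 16*c + l^2*(c - 2) + l*(3*c^2 - 10*c + 8)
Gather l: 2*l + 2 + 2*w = 2*l + 2*w + 2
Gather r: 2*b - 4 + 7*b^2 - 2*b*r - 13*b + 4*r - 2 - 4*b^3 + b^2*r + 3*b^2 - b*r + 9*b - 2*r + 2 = -4*b^3 + 10*b^2 - 2*b + r*(b^2 - 3*b + 2) - 4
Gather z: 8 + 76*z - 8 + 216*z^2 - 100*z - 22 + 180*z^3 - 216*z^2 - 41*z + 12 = 180*z^3 - 65*z - 10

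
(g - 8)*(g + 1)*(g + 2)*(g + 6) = g^4 + g^3 - 52*g^2 - 148*g - 96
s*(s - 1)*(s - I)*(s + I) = s^4 - s^3 + s^2 - s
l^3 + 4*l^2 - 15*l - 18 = (l - 3)*(l + 1)*(l + 6)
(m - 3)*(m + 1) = m^2 - 2*m - 3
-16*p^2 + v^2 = (-4*p + v)*(4*p + v)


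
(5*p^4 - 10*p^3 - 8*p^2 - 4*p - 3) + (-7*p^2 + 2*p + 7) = 5*p^4 - 10*p^3 - 15*p^2 - 2*p + 4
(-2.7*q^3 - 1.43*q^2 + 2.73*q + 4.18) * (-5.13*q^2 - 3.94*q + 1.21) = 13.851*q^5 + 17.9739*q^4 - 11.6377*q^3 - 33.9299*q^2 - 13.1659*q + 5.0578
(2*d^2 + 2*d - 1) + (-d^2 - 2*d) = d^2 - 1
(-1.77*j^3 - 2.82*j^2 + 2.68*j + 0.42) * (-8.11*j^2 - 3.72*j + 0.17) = 14.3547*j^5 + 29.4546*j^4 - 11.5453*j^3 - 13.8552*j^2 - 1.1068*j + 0.0714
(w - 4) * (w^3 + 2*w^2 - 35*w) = w^4 - 2*w^3 - 43*w^2 + 140*w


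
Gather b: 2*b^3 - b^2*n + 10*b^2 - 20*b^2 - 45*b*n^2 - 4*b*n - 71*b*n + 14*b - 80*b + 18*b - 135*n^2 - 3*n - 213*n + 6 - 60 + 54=2*b^3 + b^2*(-n - 10) + b*(-45*n^2 - 75*n - 48) - 135*n^2 - 216*n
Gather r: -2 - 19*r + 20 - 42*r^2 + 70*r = -42*r^2 + 51*r + 18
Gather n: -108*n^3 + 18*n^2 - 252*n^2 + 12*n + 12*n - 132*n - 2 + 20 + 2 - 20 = -108*n^3 - 234*n^2 - 108*n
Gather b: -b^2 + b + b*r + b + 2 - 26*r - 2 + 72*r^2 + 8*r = -b^2 + b*(r + 2) + 72*r^2 - 18*r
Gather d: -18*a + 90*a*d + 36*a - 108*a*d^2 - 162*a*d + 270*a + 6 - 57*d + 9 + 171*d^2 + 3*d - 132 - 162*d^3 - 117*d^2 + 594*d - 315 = 288*a - 162*d^3 + d^2*(54 - 108*a) + d*(540 - 72*a) - 432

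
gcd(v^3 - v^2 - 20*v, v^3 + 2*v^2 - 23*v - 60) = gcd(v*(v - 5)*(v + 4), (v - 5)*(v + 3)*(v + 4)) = v^2 - v - 20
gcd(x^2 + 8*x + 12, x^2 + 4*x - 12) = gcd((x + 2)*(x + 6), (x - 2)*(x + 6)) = x + 6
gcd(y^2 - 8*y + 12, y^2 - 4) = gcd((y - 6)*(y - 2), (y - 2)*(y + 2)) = y - 2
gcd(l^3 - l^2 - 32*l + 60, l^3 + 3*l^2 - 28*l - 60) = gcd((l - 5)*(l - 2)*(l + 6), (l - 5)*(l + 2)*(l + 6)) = l^2 + l - 30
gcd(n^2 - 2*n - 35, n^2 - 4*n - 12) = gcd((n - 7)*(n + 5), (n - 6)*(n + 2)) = 1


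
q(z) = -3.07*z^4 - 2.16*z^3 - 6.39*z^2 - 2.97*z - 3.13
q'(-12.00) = 20437.11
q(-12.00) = -60814.69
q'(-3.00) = 308.61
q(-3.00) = -242.08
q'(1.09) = -40.50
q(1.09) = -21.09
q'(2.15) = -182.44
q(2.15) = -126.12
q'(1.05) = -37.75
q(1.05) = -19.53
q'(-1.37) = 33.95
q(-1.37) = -16.32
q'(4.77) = -1544.13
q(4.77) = -1986.44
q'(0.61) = -15.96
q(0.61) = -8.23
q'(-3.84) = 645.89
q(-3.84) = -631.16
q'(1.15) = -44.91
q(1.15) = -23.65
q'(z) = -12.28*z^3 - 6.48*z^2 - 12.78*z - 2.97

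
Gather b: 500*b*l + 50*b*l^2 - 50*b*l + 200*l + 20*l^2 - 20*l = b*(50*l^2 + 450*l) + 20*l^2 + 180*l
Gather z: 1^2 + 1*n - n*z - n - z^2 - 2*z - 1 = -z^2 + z*(-n - 2)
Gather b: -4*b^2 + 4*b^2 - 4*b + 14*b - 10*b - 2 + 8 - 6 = 0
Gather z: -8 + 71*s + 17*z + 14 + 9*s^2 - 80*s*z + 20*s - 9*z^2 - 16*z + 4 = 9*s^2 + 91*s - 9*z^2 + z*(1 - 80*s) + 10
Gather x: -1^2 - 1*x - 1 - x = -2*x - 2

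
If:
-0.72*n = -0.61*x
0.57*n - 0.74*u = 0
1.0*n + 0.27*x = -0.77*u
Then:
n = 0.00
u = 0.00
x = 0.00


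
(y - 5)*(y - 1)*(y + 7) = y^3 + y^2 - 37*y + 35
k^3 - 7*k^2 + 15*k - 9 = (k - 3)^2*(k - 1)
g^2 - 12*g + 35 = (g - 7)*(g - 5)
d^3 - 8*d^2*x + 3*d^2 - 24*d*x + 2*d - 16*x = (d + 1)*(d + 2)*(d - 8*x)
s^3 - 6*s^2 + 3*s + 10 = (s - 5)*(s - 2)*(s + 1)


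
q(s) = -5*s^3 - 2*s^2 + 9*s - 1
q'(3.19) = -156.40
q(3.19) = -154.95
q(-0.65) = -6.32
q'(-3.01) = -114.86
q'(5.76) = -511.70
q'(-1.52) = -19.58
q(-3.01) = 90.14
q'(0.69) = -0.90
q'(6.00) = -555.00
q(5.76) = -971.03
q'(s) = -15*s^2 - 4*s + 9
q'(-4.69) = -302.18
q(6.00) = -1099.00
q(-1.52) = -1.74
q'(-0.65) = 5.26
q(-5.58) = 755.21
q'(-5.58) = -435.73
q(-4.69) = 428.61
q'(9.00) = -1242.00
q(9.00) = -3727.00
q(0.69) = 2.62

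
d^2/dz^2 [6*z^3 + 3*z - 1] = 36*z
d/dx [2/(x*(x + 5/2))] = 4*(-4*x - 5)/(x^2*(4*x^2 + 20*x + 25))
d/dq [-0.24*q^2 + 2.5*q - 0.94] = 2.5 - 0.48*q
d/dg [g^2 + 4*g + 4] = 2*g + 4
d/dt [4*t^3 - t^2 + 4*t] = 12*t^2 - 2*t + 4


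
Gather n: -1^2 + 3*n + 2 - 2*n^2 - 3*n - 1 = -2*n^2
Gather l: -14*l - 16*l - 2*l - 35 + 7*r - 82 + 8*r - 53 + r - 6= -32*l + 16*r - 176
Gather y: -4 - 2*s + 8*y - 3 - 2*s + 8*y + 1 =-4*s + 16*y - 6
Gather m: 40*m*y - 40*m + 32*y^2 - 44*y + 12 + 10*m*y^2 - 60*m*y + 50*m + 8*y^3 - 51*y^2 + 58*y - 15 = m*(10*y^2 - 20*y + 10) + 8*y^3 - 19*y^2 + 14*y - 3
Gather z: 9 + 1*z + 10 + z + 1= 2*z + 20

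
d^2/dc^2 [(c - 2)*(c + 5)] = 2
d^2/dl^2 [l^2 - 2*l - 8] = 2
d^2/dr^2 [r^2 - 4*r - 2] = 2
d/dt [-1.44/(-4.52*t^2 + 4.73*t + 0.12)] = (6.8112 - 13.0176*t)/(-4.52*t^2 + 4.73*t + 0.12)^2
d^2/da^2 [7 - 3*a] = 0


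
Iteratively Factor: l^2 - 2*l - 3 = (l - 3)*(l + 1)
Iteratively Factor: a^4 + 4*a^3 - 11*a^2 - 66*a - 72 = (a + 3)*(a^3 + a^2 - 14*a - 24) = (a + 3)^2*(a^2 - 2*a - 8) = (a - 4)*(a + 3)^2*(a + 2)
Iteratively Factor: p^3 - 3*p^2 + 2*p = (p - 2)*(p^2 - p) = (p - 2)*(p - 1)*(p)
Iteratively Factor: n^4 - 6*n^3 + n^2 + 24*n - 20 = (n - 1)*(n^3 - 5*n^2 - 4*n + 20) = (n - 2)*(n - 1)*(n^2 - 3*n - 10) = (n - 2)*(n - 1)*(n + 2)*(n - 5)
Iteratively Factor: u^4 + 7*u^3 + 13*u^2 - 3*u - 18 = (u - 1)*(u^3 + 8*u^2 + 21*u + 18) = (u - 1)*(u + 2)*(u^2 + 6*u + 9) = (u - 1)*(u + 2)*(u + 3)*(u + 3)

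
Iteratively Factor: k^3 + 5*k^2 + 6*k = (k + 2)*(k^2 + 3*k) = k*(k + 2)*(k + 3)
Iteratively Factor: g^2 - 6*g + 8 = (g - 4)*(g - 2)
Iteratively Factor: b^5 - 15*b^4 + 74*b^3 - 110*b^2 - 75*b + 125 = (b + 1)*(b^4 - 16*b^3 + 90*b^2 - 200*b + 125) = (b - 5)*(b + 1)*(b^3 - 11*b^2 + 35*b - 25) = (b - 5)^2*(b + 1)*(b^2 - 6*b + 5) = (b - 5)^3*(b + 1)*(b - 1)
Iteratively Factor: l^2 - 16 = (l + 4)*(l - 4)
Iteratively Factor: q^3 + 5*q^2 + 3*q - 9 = (q - 1)*(q^2 + 6*q + 9) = (q - 1)*(q + 3)*(q + 3)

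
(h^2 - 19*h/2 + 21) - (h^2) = 21 - 19*h/2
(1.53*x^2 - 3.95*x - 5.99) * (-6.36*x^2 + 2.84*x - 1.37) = -9.7308*x^4 + 29.4672*x^3 + 24.7823*x^2 - 11.6001*x + 8.2063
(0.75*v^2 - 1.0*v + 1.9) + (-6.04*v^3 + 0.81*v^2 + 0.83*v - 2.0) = -6.04*v^3 + 1.56*v^2 - 0.17*v - 0.1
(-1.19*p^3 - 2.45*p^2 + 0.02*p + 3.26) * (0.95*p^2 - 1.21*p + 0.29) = -1.1305*p^5 - 0.8876*p^4 + 2.6384*p^3 + 2.3623*p^2 - 3.9388*p + 0.9454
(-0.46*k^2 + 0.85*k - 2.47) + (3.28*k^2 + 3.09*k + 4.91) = 2.82*k^2 + 3.94*k + 2.44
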